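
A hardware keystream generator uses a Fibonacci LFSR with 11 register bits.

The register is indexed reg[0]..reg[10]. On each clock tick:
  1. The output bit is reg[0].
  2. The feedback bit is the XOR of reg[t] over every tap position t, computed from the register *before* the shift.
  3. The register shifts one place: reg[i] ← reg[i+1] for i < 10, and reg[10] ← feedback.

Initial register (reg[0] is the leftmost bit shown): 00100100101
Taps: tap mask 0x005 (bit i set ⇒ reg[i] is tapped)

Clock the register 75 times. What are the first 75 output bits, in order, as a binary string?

tick  register→output (feedback)
  0  00100100101→0 (1)
  1  01001001011→0 (0)
  2  10010010110→1 (1)
  3  00100101101→0 (1)
  4  01001011011→0 (0)
  5  10010110110→1 (1)
  6  00101101101→0 (1)
  7  01011011011→0 (0)
  8  10110110110→1 (0)
  9  01101101100→0 (1)
 10  11011011001→1 (1)
 11  10110110011→1 (0)
 12  01101100110→0 (1)
 13  11011001101→1 (1)
 14  10110011011→1 (0)
 15  01100110110→0 (1)
 16  11001101101→1 (1)
 17  10011011011→1 (1)
 18  00110110111→0 (1)
 19  01101101111→0 (1)
 20  11011011111→1 (1)
 21  10110111111→1 (0)
 22  01101111110→0 (1)
 23  11011111101→1 (1)
 24  10111111011→1 (0)
 25  01111110110→0 (1)
 26  11111101101→1 (0)
 27  11111011010→1 (0)
 28  11110110100→1 (0)
 29  11101101000→1 (0)
 30  11011010000→1 (1)
 31  10110100001→1 (0)
 32  01101000010→0 (1)
 33  11010000101→1 (1)
 34  10100001011→1 (0)
 35  01000010110→0 (0)
 36  10000101100→1 (1)
 37  00001011001→0 (0)
 38  00010110010→0 (0)
 39  00101100100→0 (1)
 40  01011001001→0 (0)
 41  10110010010→1 (0)
 42  01100100100→0 (1)
 43  11001001001→1 (1)
 44  10010010011→1 (1)
 45  00100100111→0 (1)
 46  01001001111→0 (0)
 47  10010011110→1 (1)
 48  00100111101→0 (1)
 49  01001111011→0 (0)
 50  10011110110→1 (1)
 51  00111101101→0 (1)
 52  01111011011→0 (1)
 53  11110110111→1 (0)
 54  11101101110→1 (0)
 55  11011011100→1 (1)
 56  10110111001→1 (0)
 57  01101110010→0 (1)
 58  11011100101→1 (1)
 59  10111001011→1 (0)
 60  01110010110→0 (1)
 61  11100101101→1 (0)
 62  11001011010→1 (1)
 63  10010110101→1 (1)
 64  00101101011→0 (1)
 65  01011010111→0 (0)
 66  10110101110→1 (0)
 67  01101011100→0 (1)
 68  11010111001→1 (1)
 69  10101110011→1 (0)
 70  01011100110→0 (0)
 71  10111001100→1 (0)
 72  01110011000→0 (1)
 73  11100110001→1 (0)
 74  11001100010→1 (1)

001001001011011011001101101111110110100001011001001001111011011100101101011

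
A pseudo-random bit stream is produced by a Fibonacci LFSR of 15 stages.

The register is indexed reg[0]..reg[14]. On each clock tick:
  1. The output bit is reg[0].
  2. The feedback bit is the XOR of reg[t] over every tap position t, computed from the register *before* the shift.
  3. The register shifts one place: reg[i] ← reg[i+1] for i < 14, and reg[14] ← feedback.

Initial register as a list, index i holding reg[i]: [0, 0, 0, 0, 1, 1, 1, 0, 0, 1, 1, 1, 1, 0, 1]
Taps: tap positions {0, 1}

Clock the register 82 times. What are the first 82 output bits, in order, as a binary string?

0000111001111010001001010001110011011110010010101100010110111110100111011000011101

step | reg (before) | out | fb
   0 | 000011100111101 | 0 | 0
   1 | 000111001111010 | 0 | 0
   2 | 001110011110100 | 0 | 0
   3 | 011100111101000 | 0 | 1
   4 | 111001111010001 | 1 | 0
   5 | 110011110100010 | 1 | 0
   6 | 100111101000100 | 1 | 1
   7 | 001111010001001 | 0 | 0
   8 | 011110100010010 | 0 | 1
   9 | 111101000100101 | 1 | 0
  10 | 111010001001010 | 1 | 0
  11 | 110100010010100 | 1 | 0
  12 | 101000100101000 | 1 | 1
  13 | 010001001010001 | 0 | 1
  14 | 100010010100011 | 1 | 1
  15 | 000100101000111 | 0 | 0
  16 | 001001010001110 | 0 | 0
  17 | 010010100011100 | 0 | 1
  18 | 100101000111001 | 1 | 1
  19 | 001010001110011 | 0 | 0
  20 | 010100011100110 | 0 | 1
  21 | 101000111001101 | 1 | 1
  22 | 010001110011011 | 0 | 1
  23 | 100011100110111 | 1 | 1
  24 | 000111001101111 | 0 | 0
  25 | 001110011011110 | 0 | 0
  26 | 011100110111100 | 0 | 1
  27 | 111001101111001 | 1 | 0
  28 | 110011011110010 | 1 | 0
  29 | 100110111100100 | 1 | 1
  30 | 001101111001001 | 0 | 0
  31 | 011011110010010 | 0 | 1
  32 | 110111100100101 | 1 | 0
  33 | 101111001001010 | 1 | 1
  34 | 011110010010101 | 0 | 1
  35 | 111100100101011 | 1 | 0
  36 | 111001001010110 | 1 | 0
  37 | 110010010101100 | 1 | 0
  38 | 100100101011000 | 1 | 1
  39 | 001001010110001 | 0 | 0
  40 | 010010101100010 | 0 | 1
  41 | 100101011000101 | 1 | 1
  42 | 001010110001011 | 0 | 0
  43 | 010101100010110 | 0 | 1
  44 | 101011000101101 | 1 | 1
  45 | 010110001011011 | 0 | 1
  46 | 101100010110111 | 1 | 1
  47 | 011000101101111 | 0 | 1
  48 | 110001011011111 | 1 | 0
  49 | 100010110111110 | 1 | 1
  50 | 000101101111101 | 0 | 0
  51 | 001011011111010 | 0 | 0
  52 | 010110111110100 | 0 | 1
  53 | 101101111101001 | 1 | 1
  54 | 011011111010011 | 0 | 1
  55 | 110111110100111 | 1 | 0
  56 | 101111101001110 | 1 | 1
  57 | 011111010011101 | 0 | 1
  58 | 111110100111011 | 1 | 0
  59 | 111101001110110 | 1 | 0
  60 | 111010011101100 | 1 | 0
  61 | 110100111011000 | 1 | 0
  62 | 101001110110000 | 1 | 1
  63 | 010011101100001 | 0 | 1
  64 | 100111011000011 | 1 | 1
  65 | 001110110000111 | 0 | 0
  66 | 011101100001110 | 0 | 1
  67 | 111011000011101 | 1 | 0
  68 | 110110000111010 | 1 | 0
  69 | 101100001110100 | 1 | 1
  70 | 011000011101001 | 0 | 1
  71 | 110000111010011 | 1 | 0
  72 | 100001110100110 | 1 | 1
  73 | 000011101001101 | 0 | 0
  74 | 000111010011010 | 0 | 0
  75 | 001110100110100 | 0 | 0
  76 | 011101001101000 | 0 | 1
  77 | 111010011010001 | 1 | 0
  78 | 110100110100010 | 1 | 0
  79 | 101001101000100 | 1 | 1
  80 | 010011010001001 | 0 | 1
  81 | 100110100010011 | 1 | 1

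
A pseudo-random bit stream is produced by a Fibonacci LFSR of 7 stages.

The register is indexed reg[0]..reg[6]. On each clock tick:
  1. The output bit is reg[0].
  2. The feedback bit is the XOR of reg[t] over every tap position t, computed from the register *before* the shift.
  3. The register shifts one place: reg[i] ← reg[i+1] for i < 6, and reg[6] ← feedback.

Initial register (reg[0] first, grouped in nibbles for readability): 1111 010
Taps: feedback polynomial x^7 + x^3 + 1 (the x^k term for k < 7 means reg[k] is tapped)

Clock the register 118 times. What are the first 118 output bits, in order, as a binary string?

step | reg (before) | out | fb
   0 | 1111010 | 1 | 0
   1 | 1110100 | 1 | 1
   2 | 1101001 | 1 | 0
   3 | 1010010 | 1 | 1
   4 | 0100101 | 0 | 0
   5 | 1001010 | 1 | 0
   6 | 0010100 | 0 | 0
   7 | 0101000 | 0 | 1
   8 | 1010001 | 1 | 1
   9 | 0100011 | 0 | 0
  10 | 1000110 | 1 | 1
  11 | 0001101 | 0 | 1
  12 | 0011011 | 0 | 1
  13 | 0110111 | 0 | 0
  14 | 1101110 | 1 | 0
  15 | 1011100 | 1 | 0
  16 | 0111000 | 0 | 1
  17 | 1110001 | 1 | 1
  18 | 1100011 | 1 | 1
  19 | 1000111 | 1 | 1
  20 | 0001111 | 0 | 1
  21 | 0011111 | 0 | 1
  22 | 0111111 | 0 | 1
  23 | 1111111 | 1 | 0
  24 | 1111110 | 1 | 0
  25 | 1111100 | 1 | 0
  26 | 1111000 | 1 | 0
  27 | 1110000 | 1 | 1
  28 | 1100001 | 1 | 1
  29 | 1000011 | 1 | 1
  30 | 0000111 | 0 | 0
  31 | 0001110 | 0 | 1
  32 | 0011101 | 0 | 1
  33 | 0111011 | 0 | 1
  34 | 1110111 | 1 | 1
  35 | 1101111 | 1 | 0
  36 | 1011110 | 1 | 0
  37 | 0111100 | 0 | 1
  38 | 1111001 | 1 | 0
  39 | 1110010 | 1 | 1
  40 | 1100101 | 1 | 1
  41 | 1001011 | 1 | 0
  42 | 0010110 | 0 | 0
  43 | 0101100 | 0 | 1
  44 | 1011001 | 1 | 0
  45 | 0110010 | 0 | 0
  46 | 1100100 | 1 | 1
  47 | 1001001 | 1 | 0
  48 | 0010010 | 0 | 0
  49 | 0100100 | 0 | 0
  50 | 1001000 | 1 | 0
  51 | 0010000 | 0 | 0
  52 | 0100000 | 0 | 0
  53 | 1000000 | 1 | 1
  54 | 0000001 | 0 | 0
  55 | 0000010 | 0 | 0
  56 | 0000100 | 0 | 0
  57 | 0001000 | 0 | 1
  58 | 0010001 | 0 | 0
  59 | 0100010 | 0 | 0
  60 | 1000100 | 1 | 1
  61 | 0001001 | 0 | 1
  62 | 0010011 | 0 | 0
  63 | 0100110 | 0 | 0
  64 | 1001100 | 1 | 0
  65 | 0011000 | 0 | 1
  66 | 0110001 | 0 | 0
  67 | 1100010 | 1 | 1
  68 | 1000101 | 1 | 1
  69 | 0001011 | 0 | 1
  70 | 0010111 | 0 | 0
  71 | 0101110 | 0 | 1
  72 | 1011101 | 1 | 0
  73 | 0111010 | 0 | 1
  74 | 1110101 | 1 | 1
  75 | 1101011 | 1 | 0
  76 | 1010110 | 1 | 1
  77 | 0101101 | 0 | 1
  78 | 1011011 | 1 | 0
  79 | 0110110 | 0 | 0
  80 | 1101100 | 1 | 0
  81 | 1011000 | 1 | 0
  82 | 0110000 | 0 | 0
  83 | 1100000 | 1 | 1
  84 | 1000001 | 1 | 1
  85 | 0000011 | 0 | 0
  86 | 0000110 | 0 | 0
  87 | 0001100 | 0 | 1
  88 | 0011001 | 0 | 1
  89 | 0110011 | 0 | 0
  90 | 1100110 | 1 | 1
  91 | 1001101 | 1 | 0
  92 | 0011010 | 0 | 1
  93 | 0110101 | 0 | 0
  94 | 1101010 | 1 | 0
  95 | 1010100 | 1 | 1
  96 | 0101001 | 0 | 1
  97 | 1010011 | 1 | 1
  98 | 0100111 | 0 | 0
  99 | 1001110 | 1 | 0
 100 | 0011100 | 0 | 1
 101 | 0111001 | 0 | 1
 102 | 1110011 | 1 | 1
 103 | 1100111 | 1 | 1
 104 | 1001111 | 1 | 0
 105 | 0011110 | 0 | 1
 106 | 0111101 | 0 | 1
 107 | 1111011 | 1 | 0
 108 | 1110110 | 1 | 1
 109 | 1101101 | 1 | 0
 110 | 1011010 | 1 | 0
 111 | 0110100 | 0 | 0
 112 | 1101000 | 1 | 0
 113 | 1010000 | 1 | 1
 114 | 0100001 | 0 | 0
 115 | 1000010 | 1 | 1
 116 | 0000101 | 0 | 0
 117 | 0001010 | 0 | 1

1111010010100011011100011111110000111011110010110010010000001000100110001011101011011000001100110101001110011110110100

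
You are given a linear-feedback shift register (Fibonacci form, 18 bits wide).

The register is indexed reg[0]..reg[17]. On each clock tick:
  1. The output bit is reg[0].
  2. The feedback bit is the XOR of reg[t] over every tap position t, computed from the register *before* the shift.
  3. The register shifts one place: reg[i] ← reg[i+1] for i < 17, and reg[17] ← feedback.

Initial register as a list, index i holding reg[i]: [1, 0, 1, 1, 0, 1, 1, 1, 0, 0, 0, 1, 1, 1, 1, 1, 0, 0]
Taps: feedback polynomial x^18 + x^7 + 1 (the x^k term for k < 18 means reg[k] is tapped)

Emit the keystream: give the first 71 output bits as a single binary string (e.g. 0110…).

step | reg (before) | out | fb
   0 | 101101110001111100 | 1 | 0
   1 | 011011100011111000 | 0 | 0
   2 | 110111000111110000 | 1 | 1
   3 | 101110001111100001 | 1 | 1
   4 | 011100011111000011 | 0 | 1
   5 | 111000111110000111 | 1 | 0
   6 | 110001111100001110 | 1 | 0
   7 | 100011111000011100 | 1 | 0
   8 | 000111110000111000 | 0 | 1
   9 | 001111100001110001 | 0 | 0
  10 | 011111000011100010 | 0 | 0
  11 | 111110000111000100 | 1 | 1
  12 | 111100001110001001 | 1 | 1
  13 | 111000011100010011 | 1 | 0
  14 | 110000111000100110 | 1 | 0
  15 | 100001110001001100 | 1 | 0
  16 | 000011100010011000 | 0 | 0
  17 | 000111000100110000 | 0 | 0
  18 | 001110001001100000 | 0 | 0
  19 | 011100010011000000 | 0 | 1
  20 | 111000100110000001 | 1 | 1
  21 | 110001001100000011 | 1 | 1
  22 | 100010011000000111 | 1 | 0
  23 | 000100110000001110 | 0 | 1
  24 | 001001100000011101 | 0 | 0
  25 | 010011000000111010 | 0 | 0
  26 | 100110000001110100 | 1 | 1
  27 | 001100000011101001 | 0 | 0
  28 | 011000000111010010 | 0 | 0
  29 | 110000001110100100 | 1 | 1
  30 | 100000011101001001 | 1 | 0
  31 | 000000111010010010 | 0 | 1
  32 | 000001110100100101 | 0 | 1
  33 | 000011101001001011 | 0 | 0
  34 | 000111010010010110 | 0 | 1
  35 | 001110100100101101 | 0 | 0
  36 | 011101001001011010 | 0 | 0
  37 | 111010010010110100 | 1 | 0
  38 | 110100100101101000 | 1 | 1
  39 | 101001001011010001 | 1 | 1
  40 | 010010010110100011 | 0 | 1
  41 | 100100101101000111 | 1 | 1
  42 | 001001011010001111 | 0 | 1
  43 | 010010110100011111 | 0 | 1
  44 | 100101101000111111 | 1 | 1
  45 | 001011010001111111 | 0 | 1
  46 | 010110100011111111 | 0 | 0
  47 | 101101000111111110 | 1 | 1
  48 | 011010001111111101 | 0 | 0
  49 | 110100011111111010 | 1 | 0
  50 | 101000111111110100 | 1 | 0
  51 | 010001111111101000 | 0 | 1
  52 | 100011111111010001 | 1 | 0
  53 | 000111111110100010 | 0 | 1
  54 | 001111111101000101 | 0 | 1
  55 | 011111111010001011 | 0 | 1
  56 | 111111110100010111 | 1 | 0
  57 | 111111101000101110 | 1 | 1
  58 | 111111010001011101 | 1 | 0
  59 | 111110100010111010 | 1 | 1
  60 | 111101000101110101 | 1 | 1
  61 | 111010001011101011 | 1 | 1
  62 | 110100010111010111 | 1 | 0
  63 | 101000101110101110 | 1 | 1
  64 | 010001011101011101 | 0 | 1
  65 | 100010111010111011 | 1 | 0
  66 | 000101110101110110 | 0 | 1
  67 | 001011101011101101 | 0 | 0
  68 | 010111010111011010 | 0 | 1
  69 | 101110101110110101 | 1 | 1
  70 | 011101011101101011 | 0 | 1

10110111000111110000111000100110000001110100100101101000111111110100010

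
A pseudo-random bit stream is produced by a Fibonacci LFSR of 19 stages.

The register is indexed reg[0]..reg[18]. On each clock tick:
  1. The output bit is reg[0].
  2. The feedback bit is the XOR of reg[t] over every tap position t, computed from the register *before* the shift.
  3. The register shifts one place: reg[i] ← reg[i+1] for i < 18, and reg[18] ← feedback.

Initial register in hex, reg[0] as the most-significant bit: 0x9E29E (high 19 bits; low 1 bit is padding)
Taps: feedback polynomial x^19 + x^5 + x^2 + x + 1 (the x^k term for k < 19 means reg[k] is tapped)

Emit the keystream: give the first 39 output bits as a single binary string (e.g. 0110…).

100111100010100111100011111111000011101

k : reg_k → out_k, fb_k
0: 1001111000101001111 → 1, fb=0
1: 0011110001010011110 → 0, fb=0
2: 0111100010100111100 → 0, fb=0
3: 1111000101001111000 → 1, fb=1
4: 1110001010011110001 → 1, fb=1
5: 1100010100111100011 → 1, fb=1
6: 1000101001111000111 → 1, fb=1
7: 0001010011110001111 → 0, fb=1
8: 0010100111100011111 → 0, fb=1
9: 0101001111000111111 → 0, fb=1
10: 1010011110001111111 → 1, fb=1
11: 0100111100011111111 → 0, fb=0
12: 1001111000111111110 → 1, fb=0
13: 0011110001111111100 → 0, fb=0
14: 0111100011111111000 → 0, fb=0
15: 1111000111111110000 → 1, fb=1
16: 1110001111111100001 → 1, fb=1
17: 1100011111111000011 → 1, fb=1
18: 1000111111110000111 → 1, fb=0
19: 0001111111100001110 → 0, fb=1
20: 0011111111000011101 → 0, fb=0
21: 0111111110000111010 → 0, fb=1
22: 1111111100001110101 → 1, fb=0
23: 1111111000011101010 → 1, fb=0
24: 1111110000111010100 → 1, fb=0
25: 1111100001110101000 → 1, fb=1
26: 1111000011101010001 → 1, fb=1
27: 1110000111010100011 → 1, fb=1
28: 1100001110101000111 → 1, fb=0
29: 1000011101010001110 → 1, fb=0
30: 0000111010100011100 → 0, fb=1
31: 0001110101000111001 → 0, fb=1
32: 0011101010001110011 → 0, fb=1
33: 0111010100011100111 → 0, fb=1
34: 1110101000111001111 → 1, fb=1
35: 1101010001110011111 → 1, fb=1
36: 1010100011100111111 → 1, fb=0
37: 0101000111001111110 → 0, fb=1
38: 1010001110011111101 → 1, fb=0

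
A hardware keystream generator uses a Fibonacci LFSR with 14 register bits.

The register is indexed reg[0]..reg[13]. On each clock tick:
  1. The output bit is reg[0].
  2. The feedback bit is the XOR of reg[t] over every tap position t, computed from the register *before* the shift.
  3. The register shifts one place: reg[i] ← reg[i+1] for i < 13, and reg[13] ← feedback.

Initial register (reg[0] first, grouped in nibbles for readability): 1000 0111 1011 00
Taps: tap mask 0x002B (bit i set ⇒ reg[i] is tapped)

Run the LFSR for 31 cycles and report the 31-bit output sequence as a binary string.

k : reg_k → out_k, fb_k
0: 10000111101100 → 1, fb=0
1: 00001111011000 → 0, fb=1
2: 00011110110001 → 0, fb=0
3: 00111101100010 → 0, fb=0
4: 01111011000100 → 0, fb=0
5: 11110110001000 → 1, fb=0
6: 11101100010000 → 1, fb=1
7: 11011000100001 → 1, fb=1
8: 10110001000011 → 1, fb=0
9: 01100010000110 → 0, fb=1
10: 11000100001101 → 1, fb=1
11: 10001000011011 → 1, fb=1
12: 00010000110111 → 0, fb=1
13: 00100001101111 → 0, fb=0
14: 01000011011110 → 0, fb=1
15: 10000110111101 → 1, fb=0
16: 00001101111010 → 0, fb=1
17: 00011011110101 → 0, fb=1
18: 00110111101011 → 0, fb=0
19: 01101111010110 → 0, fb=0
20: 11011110101100 → 1, fb=0
21: 10111101011000 → 1, fb=1
22: 01111010110001 → 0, fb=0
23: 11110101100010 → 1, fb=0
24: 11101011000100 → 1, fb=0
25: 11010110001000 → 1, fb=0
26: 10101100010000 → 1, fb=0
27: 01011000100000 → 0, fb=0
28: 10110001000000 → 1, fb=0
29: 01100010000000 → 0, fb=1
30: 11000100000001 → 1, fb=1

1000011110110001000011011110101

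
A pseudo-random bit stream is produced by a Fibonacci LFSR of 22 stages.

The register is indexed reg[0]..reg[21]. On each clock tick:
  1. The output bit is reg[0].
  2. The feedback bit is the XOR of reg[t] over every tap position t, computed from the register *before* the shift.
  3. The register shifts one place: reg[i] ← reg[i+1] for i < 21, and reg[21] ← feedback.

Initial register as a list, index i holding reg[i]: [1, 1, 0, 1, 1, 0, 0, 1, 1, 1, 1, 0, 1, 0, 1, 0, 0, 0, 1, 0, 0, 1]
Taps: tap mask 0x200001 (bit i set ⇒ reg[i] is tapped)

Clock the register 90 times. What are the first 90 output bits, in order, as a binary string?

tick  register→output (feedback)
  0  1101100111101010001001→1 (0)
  1  1011001111010100010010→1 (1)
  2  0110011110101000100101→0 (1)
  3  1100111101010001001011→1 (0)
  4  1001111010100010010110→1 (1)
  5  0011110101000100101101→0 (1)
  6  0111101010001001011011→0 (1)
  7  1111010100010010110111→1 (0)
  8  1110101000100101101110→1 (1)
  9  1101010001001011011101→1 (0)
 10  1010100010010110111010→1 (1)
 11  0101000100101101110101→0 (1)
 12  1010001001011011101011→1 (0)
 13  0100010010110111010110→0 (0)
 14  1000100101101110101100→1 (1)
 15  0001001011011101011001→0 (1)
 16  0010010110111010110011→0 (1)
 17  0100101101110101100111→0 (1)
 18  1001011011101011001111→1 (0)
 19  0010110111010110011110→0 (0)
 20  0101101110101100111100→0 (0)
 21  1011011101011001111000→1 (1)
 22  0110111010110011110001→0 (1)
 23  1101110101100111100011→1 (0)
 24  1011101011001111000110→1 (1)
 25  0111010110011110001101→0 (1)
 26  1110101100111100011011→1 (0)
 27  1101011001111000110110→1 (1)
 28  1010110011110001101101→1 (0)
 29  0101100111100011011010→0 (0)
 30  1011001111000110110100→1 (1)
 31  0110011110001101101001→0 (1)
 32  1100111100011011010011→1 (0)
 33  1001111000110110100110→1 (1)
 34  0011110001101101001101→0 (1)
 35  0111100011011010011011→0 (1)
 36  1111000110110100110111→1 (0)
 37  1110001101101001101110→1 (1)
 38  1100011011010011011101→1 (0)
 39  1000110110100110111010→1 (1)
 40  0001101101001101110101→0 (1)
 41  0011011010011011101011→0 (1)
 42  0110110100110111010111→0 (1)
 43  1101101001101110101111→1 (0)
 44  1011010011011101011110→1 (1)
 45  0110100110111010111101→0 (1)
 46  1101001101110101111011→1 (0)
 47  1010011011101011110110→1 (1)
 48  0100110111010111101101→0 (1)
 49  1001101110101111011011→1 (0)
 50  0011011101011110110110→0 (0)
 51  0110111010111101101100→0 (0)
 52  1101110101111011011000→1 (1)
 53  1011101011110110110001→1 (0)
 54  0111010111101101100010→0 (0)
 55  1110101111011011000100→1 (1)
 56  1101011110110110001001→1 (0)
 57  1010111101101100010010→1 (1)
 58  0101111011011000100101→0 (1)
 59  1011110110110001001011→1 (0)
 60  0111101101100010010110→0 (0)
 61  1111011011000100101100→1 (1)
 62  1110110110001001011001→1 (0)
 63  1101101100010010110010→1 (1)
 64  1011011000100101100101→1 (0)
 65  0110110001001011001010→0 (0)
 66  1101100010010110010100→1 (1)
 67  1011000100101100101001→1 (0)
 68  0110001001011001010010→0 (0)
 69  1100010010110010100100→1 (1)
 70  1000100101100101001001→1 (0)
 71  0001001011001010010010→0 (0)
 72  0010010110010100100100→0 (0)
 73  0100101100101001001000→0 (0)
 74  1001011001010010010000→1 (1)
 75  0010110010100100100001→0 (1)
 76  0101100101001001000011→0 (1)
 77  1011001010010010000111→1 (0)
 78  0110010100100100001110→0 (0)
 79  1100101001001000011100→1 (1)
 80  1001010010010000111001→1 (0)
 81  0010100100100001110010→0 (0)
 82  0101001001000011100100→0 (0)
 83  1010010010000111001000→1 (1)
 84  0100100100001110010001→0 (1)
 85  1001001000011100100011→1 (0)
 86  0010010000111001000110→0 (0)
 87  0100100001110010001100→0 (0)
 88  1001000011100100011000→1 (1)
 89  0010000111001000110001→0 (1)

110110011110101000100101101110101100111100011011010011011101011110110110001001011001010010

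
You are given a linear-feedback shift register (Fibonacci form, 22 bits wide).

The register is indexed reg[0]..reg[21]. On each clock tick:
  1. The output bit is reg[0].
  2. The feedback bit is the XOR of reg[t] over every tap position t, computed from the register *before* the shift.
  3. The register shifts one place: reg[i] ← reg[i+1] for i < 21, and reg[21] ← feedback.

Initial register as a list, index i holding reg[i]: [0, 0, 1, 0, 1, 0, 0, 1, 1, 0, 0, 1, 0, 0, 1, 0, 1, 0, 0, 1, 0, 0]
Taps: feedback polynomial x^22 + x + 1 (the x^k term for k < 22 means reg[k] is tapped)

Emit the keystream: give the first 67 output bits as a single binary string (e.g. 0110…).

tick  register→output (feedback)
  0  0010100110010010100100→0 (0)
  1  0101001100100101001000→0 (1)
  2  1010011001001010010001→1 (1)
  3  0100110010010100100011→0 (1)
  4  1001100100101001000111→1 (1)
  5  0011001001010010001111→0 (0)
  6  0110010010100100011110→0 (1)
  7  1100100101001000111101→1 (0)
  8  1001001010010001111010→1 (1)
  9  0010010100100011110101→0 (0)
 10  0100101001000111101010→0 (1)
 11  1001010010001111010101→1 (1)
 12  0010100100011110101011→0 (0)
 13  0101001000111101010110→0 (1)
 14  1010010001111010101101→1 (1)
 15  0100100011110101011011→0 (1)
 16  1001000111101010110111→1 (1)
 17  0010001111010101101111→0 (0)
 18  0100011110101011011110→0 (1)
 19  1000111101010110111101→1 (1)
 20  0001111010101101111011→0 (0)
 21  0011110101011011110110→0 (0)
 22  0111101010110111101100→0 (1)
 23  1111010101101111011001→1 (0)
 24  1110101011011110110010→1 (0)
 25  1101010110111101100100→1 (0)
 26  1010101101111011001000→1 (1)
 27  0101011011110110010001→0 (1)
 28  1010110111101100100011→1 (1)
 29  0101101111011001000111→0 (1)
 30  1011011110110010001111→1 (1)
 31  0110111101100100011111→0 (1)
 32  1101111011001000111111→1 (0)
 33  1011110110010001111110→1 (1)
 34  0111101100100011111101→0 (1)
 35  1111011001000111111011→1 (0)
 36  1110110010001111110110→1 (0)
 37  1101100100011111101100→1 (0)
 38  1011001000111111011000→1 (1)
 39  0110010001111110110001→0 (1)
 40  1100100011111101100011→1 (0)
 41  1001000111111011000110→1 (1)
 42  0010001111110110001101→0 (0)
 43  0100011111101100011010→0 (1)
 44  1000111111011000110101→1 (1)
 45  0001111110110001101011→0 (0)
 46  0011111101100011010110→0 (0)
 47  0111111011000110101100→0 (1)
 48  1111110110001101011001→1 (0)
 49  1111101100011010110010→1 (0)
 50  1111011000110101100100→1 (0)
 51  1110110001101011001000→1 (0)
 52  1101100011010110010000→1 (0)
 53  1011000110101100100000→1 (1)
 54  0110001101011001000001→0 (1)
 55  1100011010110010000011→1 (0)
 56  1000110101100100000110→1 (1)
 57  0001101011001000001101→0 (0)
 58  0011010110010000011010→0 (0)
 59  0110101100100000110100→0 (1)
 60  1101011001000001101001→1 (0)
 61  1010110010000011010010→1 (1)
 62  0101100100000110100101→0 (1)
 63  1011001000001101001011→1 (1)
 64  0110010000011010010111→0 (1)
 65  1100100000110100101111→1 (0)
 66  1001000001101001011110→1 (1)

0010100110010010100100011110101011011110110010001111110110001101011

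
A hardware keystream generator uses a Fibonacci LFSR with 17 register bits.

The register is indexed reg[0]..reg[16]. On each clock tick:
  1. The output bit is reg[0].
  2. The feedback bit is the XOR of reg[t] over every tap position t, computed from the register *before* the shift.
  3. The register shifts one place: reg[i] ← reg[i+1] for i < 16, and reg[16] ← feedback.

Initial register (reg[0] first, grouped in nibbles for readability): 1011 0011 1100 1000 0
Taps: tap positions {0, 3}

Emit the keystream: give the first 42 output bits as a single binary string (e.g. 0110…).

tick  register→output (feedback)
  0  10110011110010000→1 (0)
  1  01100111100100000→0 (0)
  2  11001111001000000→1 (1)
  3  10011110010000001→1 (0)
  4  00111100100000010→0 (1)
  5  01111001000000101→0 (1)
  6  11110010000001011→1 (0)
  7  11100100000010110→1 (1)
  8  11001000000101101→1 (1)
  9  10010000001011011→1 (0)
 10  00100000010110110→0 (0)
 11  01000000101101100→0 (0)
 12  10000001011011000→1 (1)
 13  00000010110110001→0 (0)
 14  00000101101100010→0 (0)
 15  00001011011000100→0 (0)
 16  00010110110001000→0 (1)
 17  00101101100010001→0 (0)
 18  01011011000100010→0 (1)
 19  10110110001000101→1 (0)
 20  01101100010001010→0 (0)
 21  11011000100010100→1 (0)
 22  10110001000101000→1 (0)
 23  01100010001010000→0 (0)
 24  11000100010100000→1 (1)
 25  10001000101000001→1 (1)
 26  00010001010000011→0 (1)
 27  00100010100000111→0 (0)
 28  01000101000001110→0 (0)
 29  10001010000011100→1 (1)
 30  00010100000111001→0 (1)
 31  00101000001110011→0 (0)
 32  01010000011100110→0 (1)
 33  10100000111001101→1 (1)
 34  01000001110011011→0 (0)
 35  10000011100110110→1 (1)
 36  00000111001101101→0 (0)
 37  00001110011011010→0 (0)
 38  00011100110110100→0 (1)
 39  00111001101101001→0 (1)
 40  01110011011010011→0 (1)
 41  11100110110100111→1 (1)

101100111100100000010110110001000101000001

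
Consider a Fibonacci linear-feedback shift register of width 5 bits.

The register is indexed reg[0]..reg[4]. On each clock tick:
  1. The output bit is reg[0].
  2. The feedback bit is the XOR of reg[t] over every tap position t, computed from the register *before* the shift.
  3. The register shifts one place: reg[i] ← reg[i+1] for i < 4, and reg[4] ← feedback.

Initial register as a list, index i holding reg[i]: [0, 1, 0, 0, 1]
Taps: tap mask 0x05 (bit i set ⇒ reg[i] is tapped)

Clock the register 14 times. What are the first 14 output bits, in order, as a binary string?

01001011001111

step | reg (before) | out | fb
   0 | 01001 | 0 | 0
   1 | 10010 | 1 | 1
   2 | 00101 | 0 | 1
   3 | 01011 | 0 | 0
   4 | 10110 | 1 | 0
   5 | 01100 | 0 | 1
   6 | 11001 | 1 | 1
   7 | 10011 | 1 | 1
   8 | 00111 | 0 | 1
   9 | 01111 | 0 | 1
  10 | 11111 | 1 | 0
  11 | 11110 | 1 | 0
  12 | 11100 | 1 | 0
  13 | 11000 | 1 | 1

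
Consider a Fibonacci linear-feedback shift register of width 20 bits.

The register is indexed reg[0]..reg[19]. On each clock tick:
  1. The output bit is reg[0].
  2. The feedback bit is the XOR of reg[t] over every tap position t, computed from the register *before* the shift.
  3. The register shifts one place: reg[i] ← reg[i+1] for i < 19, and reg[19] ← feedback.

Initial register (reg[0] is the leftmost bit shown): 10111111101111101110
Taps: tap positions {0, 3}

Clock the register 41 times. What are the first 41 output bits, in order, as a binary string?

10111111101111101110010000100100100111000

tick  register→output (feedback)
  0  10111111101111101110→1 (0)
  1  01111111011111011100→0 (1)
  2  11111110111110111001→1 (0)
  3  11111101111101110010→1 (0)
  4  11111011111011100100→1 (0)
  5  11110111110111001000→1 (0)
  6  11101111101110010000→1 (1)
  7  11011111011100100001→1 (0)
  8  10111110111001000010→1 (0)
  9  01111101110010000100→0 (1)
 10  11111011100100001001→1 (0)
 11  11110111001000010010→1 (0)
 12  11101110010000100100→1 (1)
 13  11011100100001001001→1 (0)
 14  10111001000010010010→1 (0)
 15  01110010000100100100→0 (1)
 16  11100100001001001001→1 (1)
 17  11001000010010010011→1 (1)
 18  10010000100100100111→1 (0)
 19  00100001001001001110→0 (0)
 20  01000010010010011100→0 (0)
 21  10000100100100111000→1 (1)
 22  00001001001001110001→0 (0)
 23  00010010010011100010→0 (1)
 24  00100100100111000101→0 (0)
 25  01001001001110001010→0 (0)
 26  10010010011100010100→1 (0)
 27  00100100111000101000→0 (0)
 28  01001001110001010000→0 (0)
 29  10010011100010100000→1 (0)
 30  00100111000101000000→0 (0)
 31  01001110001010000000→0 (0)
 32  10011100010100000000→1 (0)
 33  00111000101000000000→0 (1)
 34  01110001010000000001→0 (1)
 35  11100010100000000011→1 (1)
 36  11000101000000000111→1 (1)
 37  10001010000000001111→1 (1)
 38  00010100000000011111→0 (1)
 39  00101000000000111111→0 (0)
 40  01010000000001111110→0 (1)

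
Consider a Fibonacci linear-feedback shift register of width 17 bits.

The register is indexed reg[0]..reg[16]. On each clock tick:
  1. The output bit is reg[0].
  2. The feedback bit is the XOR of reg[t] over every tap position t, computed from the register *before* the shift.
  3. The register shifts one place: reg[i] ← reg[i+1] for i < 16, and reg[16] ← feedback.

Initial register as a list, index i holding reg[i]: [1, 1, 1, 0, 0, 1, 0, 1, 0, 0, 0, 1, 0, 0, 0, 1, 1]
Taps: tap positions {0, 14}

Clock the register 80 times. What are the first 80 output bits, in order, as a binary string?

step | reg (before) | out | fb
   0 | 11100101000100011 | 1 | 1
   1 | 11001010001000111 | 1 | 0
   2 | 10010100010001110 | 1 | 0
   3 | 00101000100011100 | 0 | 1
   4 | 01010001000111001 | 0 | 0
   5 | 10100010001110010 | 1 | 1
   6 | 01000100011100101 | 0 | 1
   7 | 10001000111001011 | 1 | 1
   8 | 00010001110010111 | 0 | 1
   9 | 00100011100101111 | 0 | 1
  10 | 01000111001011111 | 0 | 1
  11 | 10001110010111111 | 1 | 0
  12 | 00011100101111110 | 0 | 1
  13 | 00111001011111101 | 0 | 1
  14 | 01110010111111011 | 0 | 0
  15 | 11100101111110110 | 1 | 0
  16 | 11001011111101100 | 1 | 0
  17 | 10010111111011000 | 1 | 1
  18 | 00101111110110001 | 0 | 0
  19 | 01011111101100010 | 0 | 0
  20 | 10111111011000100 | 1 | 0
  21 | 01111110110001000 | 0 | 0
  22 | 11111101100010000 | 1 | 1
  23 | 11111011000100001 | 1 | 1
  24 | 11110110001000011 | 1 | 1
  25 | 11101100010000111 | 1 | 0
  26 | 11011000100001110 | 1 | 0
  27 | 10110001000011100 | 1 | 0
  28 | 01100010000111000 | 0 | 0
  29 | 11000100001110000 | 1 | 1
  30 | 10001000011100001 | 1 | 1
  31 | 00010000111000011 | 0 | 0
  32 | 00100001110000110 | 0 | 1
  33 | 01000011100001101 | 0 | 1
  34 | 10000111000011011 | 1 | 1
  35 | 00001110000110111 | 0 | 1
  36 | 00011100001101111 | 0 | 1
  37 | 00111000011011111 | 0 | 1
  38 | 01110000110111111 | 0 | 1
  39 | 11100001101111111 | 1 | 0
  40 | 11000011011111110 | 1 | 0
  41 | 10000110111111100 | 1 | 0
  42 | 00001101111111000 | 0 | 0
  43 | 00011011111110000 | 0 | 0
  44 | 00110111111100000 | 0 | 0
  45 | 01101111111000000 | 0 | 0
  46 | 11011111110000000 | 1 | 1
  47 | 10111111100000001 | 1 | 1
  48 | 01111111000000011 | 0 | 0
  49 | 11111110000000110 | 1 | 0
  50 | 11111100000001100 | 1 | 0
  51 | 11111000000011000 | 1 | 1
  52 | 11110000000110001 | 1 | 1
  53 | 11100000001100011 | 1 | 1
  54 | 11000000011000111 | 1 | 0
  55 | 10000000110001110 | 1 | 0
  56 | 00000001100011100 | 0 | 1
  57 | 00000011000111001 | 0 | 0
  58 | 00000110001110010 | 0 | 0
  59 | 00001100011100100 | 0 | 1
  60 | 00011000111001001 | 0 | 0
  61 | 00110001110010010 | 0 | 0
  62 | 01100011100100100 | 0 | 1
  63 | 11000111001001001 | 1 | 1
  64 | 10001110010010011 | 1 | 1
  65 | 00011100100100111 | 0 | 1
  66 | 00111001001001111 | 0 | 1
  67 | 01110010010011111 | 0 | 1
  68 | 11100100100111111 | 1 | 0
  69 | 11001001001111110 | 1 | 0
  70 | 10010010011111100 | 1 | 0
  71 | 00100100111111000 | 0 | 0
  72 | 01001001111110000 | 0 | 0
  73 | 10010011111100000 | 1 | 1
  74 | 00100111111000001 | 0 | 0
  75 | 01001111110000010 | 0 | 0
  76 | 10011111100000100 | 1 | 0
  77 | 00111111000001000 | 0 | 0
  78 | 01111110000010000 | 0 | 0
  79 | 11111100000100000 | 1 | 1

11100101000100011100101111110110001000011100001101111111000000011000111001001001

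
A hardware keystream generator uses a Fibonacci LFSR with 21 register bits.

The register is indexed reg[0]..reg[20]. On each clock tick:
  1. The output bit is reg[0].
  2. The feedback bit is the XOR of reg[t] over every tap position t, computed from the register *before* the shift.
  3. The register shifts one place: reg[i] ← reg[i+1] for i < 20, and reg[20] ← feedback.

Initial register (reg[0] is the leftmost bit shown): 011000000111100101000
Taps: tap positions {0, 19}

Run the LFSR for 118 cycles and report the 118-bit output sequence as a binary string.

0110000001111001010000111111110011110111111001100111100111001100001111001111001011010100110100110100011101111000101101

k : reg_k → out_k, fb_k
0: 011000000111100101000 → 0, fb=0
1: 110000001111001010000 → 1, fb=1
2: 100000011110010100001 → 1, fb=1
3: 000000111100101000011 → 0, fb=1
4: 000001111001010000111 → 0, fb=1
5: 000011110010100001111 → 0, fb=1
6: 000111100101000011111 → 0, fb=1
7: 001111001010000111111 → 0, fb=1
8: 011110010100001111111 → 0, fb=1
9: 111100101000011111111 → 1, fb=0
10: 111001010000111111110 → 1, fb=0
11: 110010100001111111100 → 1, fb=1
12: 100101000011111111001 → 1, fb=1
13: 001010000111111110011 → 0, fb=1
14: 010100001111111100111 → 0, fb=1
15: 101000011111111001111 → 1, fb=0
16: 010000111111110011110 → 0, fb=1
17: 100001111111100111101 → 1, fb=1
18: 000011111111001111011 → 0, fb=1
19: 000111111110011110111 → 0, fb=1
20: 001111111100111101111 → 0, fb=1
21: 011111111001111011111 → 0, fb=1
22: 111111110011110111111 → 1, fb=0
23: 111111100111101111110 → 1, fb=0
24: 111111001111011111100 → 1, fb=1
25: 111110011110111111001 → 1, fb=1
26: 111100111101111110011 → 1, fb=0
27: 111001111011111100110 → 1, fb=0
28: 110011110111111001100 → 1, fb=1
29: 100111101111110011001 → 1, fb=1
30: 001111011111100110011 → 0, fb=1
31: 011110111111001100111 → 0, fb=1
32: 111101111110011001111 → 1, fb=0
33: 111011111100110011110 → 1, fb=0
34: 110111111001100111100 → 1, fb=1
35: 101111110011001111001 → 1, fb=1
36: 011111100110011110011 → 0, fb=1
37: 111111001100111100111 → 1, fb=0
38: 111110011001111001110 → 1, fb=0
39: 111100110011110011100 → 1, fb=1
40: 111001100111100111001 → 1, fb=1
41: 110011001111001110011 → 1, fb=0
42: 100110011110011100110 → 1, fb=0
43: 001100111100111001100 → 0, fb=0
44: 011001111001110011000 → 0, fb=0
45: 110011110011100110000 → 1, fb=1
46: 100111100111001100001 → 1, fb=1
47: 001111001110011000011 → 0, fb=1
48: 011110011100110000111 → 0, fb=1
49: 111100111001100001111 → 1, fb=0
50: 111001110011000011110 → 1, fb=0
51: 110011100110000111100 → 1, fb=1
52: 100111001100001111001 → 1, fb=1
53: 001110011000011110011 → 0, fb=1
54: 011100110000111100111 → 0, fb=1
55: 111001100001111001111 → 1, fb=0
56: 110011000011110011110 → 1, fb=0
57: 100110000111100111100 → 1, fb=1
58: 001100001111001111001 → 0, fb=0
59: 011000011110011110010 → 0, fb=1
60: 110000111100111100101 → 1, fb=1
61: 100001111001111001011 → 1, fb=0
62: 000011110011110010110 → 0, fb=1
63: 000111100111100101101 → 0, fb=0
64: 001111001111001011010 → 0, fb=1
65: 011110011110010110101 → 0, fb=0
66: 111100111100101101010 → 1, fb=0
67: 111001111001011010100 → 1, fb=1
68: 110011110010110101001 → 1, fb=1
69: 100111100101101010011 → 1, fb=0
70: 001111001011010100110 → 0, fb=1
71: 011110010110101001101 → 0, fb=0
72: 111100101101010011010 → 1, fb=0
73: 111001011010100110100 → 1, fb=1
74: 110010110101001101001 → 1, fb=1
75: 100101101010011010011 → 1, fb=0
76: 001011010100110100110 → 0, fb=1
77: 010110101001101001101 → 0, fb=0
78: 101101010011010011010 → 1, fb=0
79: 011010100110100110100 → 0, fb=0
80: 110101001101001101000 → 1, fb=1
81: 101010011010011010001 → 1, fb=1
82: 010100110100110100011 → 0, fb=1
83: 101001101001101000111 → 1, fb=0
84: 010011010011010001110 → 0, fb=1
85: 100110100110100011101 → 1, fb=1
86: 001101001101000111011 → 0, fb=1
87: 011010011010001110111 → 0, fb=1
88: 110100110100011101111 → 1, fb=0
89: 101001101000111011110 → 1, fb=0
90: 010011010001110111100 → 0, fb=0
91: 100110100011101111000 → 1, fb=1
92: 001101000111011110001 → 0, fb=0
93: 011010001110111100010 → 0, fb=1
94: 110100011101111000101 → 1, fb=1
95: 101000111011110001011 → 1, fb=0
96: 010001110111100010110 → 0, fb=1
97: 100011101111000101101 → 1, fb=1
98: 000111011110001011011 → 0, fb=1
99: 001110111100010110111 → 0, fb=1
100: 011101111000101101111 → 0, fb=1
101: 111011110001011011111 → 1, fb=0
102: 110111100010110111110 → 1, fb=0
103: 101111000101101111100 → 1, fb=1
104: 011110001011011111001 → 0, fb=0
105: 111100010110111110010 → 1, fb=0
106: 111000101101111100100 → 1, fb=1
107: 110001011011111001001 → 1, fb=1
108: 100010110111110010011 → 1, fb=0
109: 000101101111100100110 → 0, fb=1
110: 001011011111001001101 → 0, fb=0
111: 010110111110010011010 → 0, fb=1
112: 101101111100100110101 → 1, fb=1
113: 011011111001001101011 → 0, fb=1
114: 110111110010011010111 → 1, fb=0
115: 101111100100110101110 → 1, fb=0
116: 011111001001101011100 → 0, fb=0
117: 111110010011010111000 → 1, fb=1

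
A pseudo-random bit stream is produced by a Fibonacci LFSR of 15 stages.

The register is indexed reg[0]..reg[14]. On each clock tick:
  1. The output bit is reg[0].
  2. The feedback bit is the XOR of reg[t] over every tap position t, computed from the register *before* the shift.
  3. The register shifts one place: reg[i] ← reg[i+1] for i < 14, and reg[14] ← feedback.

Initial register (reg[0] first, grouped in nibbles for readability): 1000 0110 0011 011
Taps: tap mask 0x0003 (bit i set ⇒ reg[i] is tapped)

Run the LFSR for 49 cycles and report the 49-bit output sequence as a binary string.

step | reg (before) | out | fb
   0 | 100001100011011 | 1 | 1
   1 | 000011000110111 | 0 | 0
   2 | 000110001101110 | 0 | 0
   3 | 001100011011100 | 0 | 0
   4 | 011000110111000 | 0 | 1
   5 | 110001101110001 | 1 | 0
   6 | 100011011100010 | 1 | 1
   7 | 000110111000101 | 0 | 0
   8 | 001101110001010 | 0 | 0
   9 | 011011100010100 | 0 | 1
  10 | 110111000101001 | 1 | 0
  11 | 101110001010010 | 1 | 1
  12 | 011100010100101 | 0 | 1
  13 | 111000101001011 | 1 | 0
  14 | 110001010010110 | 1 | 0
  15 | 100010100101100 | 1 | 1
  16 | 000101001011001 | 0 | 0
  17 | 001010010110010 | 0 | 0
  18 | 010100101100100 | 0 | 1
  19 | 101001011001001 | 1 | 1
  20 | 010010110010011 | 0 | 1
  21 | 100101100100111 | 1 | 1
  22 | 001011001001111 | 0 | 0
  23 | 010110010011110 | 0 | 1
  24 | 101100100111101 | 1 | 1
  25 | 011001001111011 | 0 | 1
  26 | 110010011110111 | 1 | 0
  27 | 100100111101110 | 1 | 1
  28 | 001001111011101 | 0 | 0
  29 | 010011110111010 | 0 | 1
  30 | 100111101110101 | 1 | 1
  31 | 001111011101011 | 0 | 0
  32 | 011110111010110 | 0 | 1
  33 | 111101110101101 | 1 | 0
  34 | 111011101011010 | 1 | 0
  35 | 110111010110100 | 1 | 0
  36 | 101110101101000 | 1 | 1
  37 | 011101011010001 | 0 | 1
  38 | 111010110100011 | 1 | 0
  39 | 110101101000110 | 1 | 0
  40 | 101011010001100 | 1 | 1
  41 | 010110100011001 | 0 | 1
  42 | 101101000110011 | 1 | 1
  43 | 011010001100111 | 0 | 1
  44 | 110100011001111 | 1 | 0
  45 | 101000110011110 | 1 | 1
  46 | 010001100111101 | 0 | 1
  47 | 100011001111011 | 1 | 1
  48 | 000110011110111 | 0 | 0

1000011000110111000101001011001001111011101011010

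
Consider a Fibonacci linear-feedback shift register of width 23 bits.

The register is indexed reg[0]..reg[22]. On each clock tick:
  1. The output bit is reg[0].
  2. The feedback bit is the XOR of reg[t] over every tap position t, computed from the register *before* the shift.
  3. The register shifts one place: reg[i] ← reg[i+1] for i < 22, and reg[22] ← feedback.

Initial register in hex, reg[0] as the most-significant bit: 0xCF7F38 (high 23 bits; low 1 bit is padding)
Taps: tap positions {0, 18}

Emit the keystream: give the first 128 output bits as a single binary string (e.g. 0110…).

11001111011111110011100001011100000111101000010010011100110110111101011110000101100110110111010010101110010001001100111100100101

k : reg_k → out_k, fb_k
0: 11001111011111110011100 → 1, fb=0
1: 10011110111111100111000 → 1, fb=0
2: 00111101111111001110000 → 0, fb=1
3: 01111011111110011100001 → 0, fb=0
4: 11110111111100111000010 → 1, fb=1
5: 11101111111001110000101 → 1, fb=1
6: 11011111110011100001011 → 1, fb=1
7: 10111111100111000010111 → 1, fb=0
8: 01111111001110000101110 → 0, fb=0
9: 11111110011100001011100 → 1, fb=0
10: 11111100111000010111000 → 1, fb=0
11: 11111001110000101110000 → 1, fb=0
12: 11110011100001011100000 → 1, fb=1
13: 11100111000010111000001 → 1, fb=1
14: 11001110000101110000011 → 1, fb=1
15: 10011100001011100000111 → 1, fb=1
16: 00111000010111000001111 → 0, fb=0
17: 01110000101110000011110 → 0, fb=1
18: 11100001011100000111101 → 1, fb=0
19: 11000010111000001111010 → 1, fb=0
20: 10000101110000011110100 → 1, fb=0
21: 00001011100000111101000 → 0, fb=0
22: 00010111000001111010000 → 0, fb=1
23: 00101110000011110100001 → 0, fb=0
24: 01011100000111101000010 → 0, fb=0
25: 10111000001111010000100 → 1, fb=1
26: 01110000011110100001001 → 0, fb=0
27: 11100000111101000010010 → 1, fb=0
28: 11000001111010000100100 → 1, fb=1
29: 10000011110100001001001 → 1, fb=1
30: 00000111101000010010011 → 0, fb=1
31: 00001111010000100100111 → 0, fb=0
32: 00011110100001001001110 → 0, fb=0
33: 00111101000010010011100 → 0, fb=1
34: 01111010000100100111001 → 0, fb=1
35: 11110100001001001110011 → 1, fb=0
36: 11101000010010011100110 → 1, fb=1
37: 11010000100100111001101 → 1, fb=1
38: 10100001001001110011011 → 1, fb=0
39: 01000010010011100110110 → 0, fb=1
40: 10000100100111001101101 → 1, fb=1
41: 00001001001110011011011 → 0, fb=1
42: 00010010011100110110111 → 0, fb=1
43: 00100100111001101101111 → 0, fb=0
44: 01001001110011011011110 → 0, fb=1
45: 10010011100110110111101 → 1, fb=0
46: 00100111001101101111010 → 0, fb=1
47: 01001110011011011110101 → 0, fb=1
48: 10011100110110111101011 → 1, fb=1
49: 00111001101101111010111 → 0, fb=1
50: 01110011011011110101111 → 0, fb=0
51: 11100110110111101011110 → 1, fb=0
52: 11001101101111010111100 → 1, fb=0
53: 10011011011110101111000 → 1, fb=0
54: 00110110111101011110000 → 0, fb=1
55: 01101101111010111100001 → 0, fb=0
56: 11011011110101111000010 → 1, fb=1
57: 10110111101011110000101 → 1, fb=1
58: 01101111010111100001011 → 0, fb=0
59: 11011110101111000010110 → 1, fb=0
60: 10111101011110000101100 → 1, fb=1
61: 01111010111100001011001 → 0, fb=1
62: 11110101111000010110011 → 1, fb=0
63: 11101011110000101100110 → 1, fb=1
64: 11010111100001011001101 → 1, fb=1
65: 10101111000010110011011 → 1, fb=0
66: 01011110000101100110110 → 0, fb=1
67: 10111100001011001101101 → 1, fb=1
68: 01111000010110011011011 → 0, fb=1
69: 11110000101100110110111 → 1, fb=0
70: 11100001011001101101110 → 1, fb=1
71: 11000010110011011011101 → 1, fb=0
72: 10000101100110110111010 → 1, fb=0
73: 00001011001101101110100 → 0, fb=1
74: 00010110011011011101001 → 0, fb=0
75: 00101100110110111010010 → 0, fb=1
76: 01011001101101110100101 → 0, fb=0
77: 10110011011011101001010 → 1, fb=1
78: 01100110110111010010101 → 0, fb=1
79: 11001101101110100101011 → 1, fb=1
80: 10011011011101001010111 → 1, fb=0
81: 00110110111010010101110 → 0, fb=0
82: 01101101110100101011100 → 0, fb=1
83: 11011011101001010111001 → 1, fb=0
84: 10110111010010101110010 → 1, fb=0
85: 01101110100101011100100 → 0, fb=0
86: 11011101001010111001000 → 1, fb=1
87: 10111010010101110010001 → 1, fb=0
88: 01110100101011100100010 → 0, fb=0
89: 11101001010111001000100 → 1, fb=1
90: 11010010101110010001001 → 1, fb=1
91: 10100101011100100010011 → 1, fb=0
92: 01001010111001000100110 → 0, fb=0
93: 10010101110010001001100 → 1, fb=1
94: 00101011100100010011001 → 0, fb=1
95: 01010111001000100110011 → 0, fb=1
96: 10101110010001001100111 → 1, fb=1
97: 01011100100010011001111 → 0, fb=0
98: 10111001000100110011110 → 1, fb=0
99: 01110010001001100111100 → 0, fb=1
100: 11100100010011001111001 → 1, fb=0
101: 11001000100110011110010 → 1, fb=0
102: 10010001001100111100100 → 1, fb=1
103: 00100010011001111001001 → 0, fb=0
104: 01000100110011110010010 → 0, fb=1
105: 10001001100111100100101 → 1, fb=1
106: 00010011001111001001011 → 0, fb=0
107: 00100110011110010010110 → 0, fb=1
108: 01001100111100100101101 → 0, fb=0
109: 10011001111001001011010 → 1, fb=0
110: 00110011110010010110100 → 0, fb=1
111: 01100111100100101101001 → 0, fb=0
112: 11001111001001011010010 → 1, fb=0
113: 10011110010010110100100 → 1, fb=1
114: 00111100100101101001001 → 0, fb=0
115: 01111001001011010010010 → 0, fb=1
116: 11110010010110100100101 → 1, fb=1
117: 11100100101101001001011 → 1, fb=1
118: 11001001011010010010111 → 1, fb=0
119: 10010010110100100101110 → 1, fb=1
120: 00100101101001001011101 → 0, fb=1
121: 01001011010010010111011 → 0, fb=1
122: 10010110100100101110111 → 1, fb=0
123: 00101101001001011101110 → 0, fb=0
124: 01011010010010111011100 → 0, fb=1
125: 10110100100101110111001 → 1, fb=0
126: 01101001001011101110010 → 0, fb=1
127: 11010010010111011100101 → 1, fb=1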